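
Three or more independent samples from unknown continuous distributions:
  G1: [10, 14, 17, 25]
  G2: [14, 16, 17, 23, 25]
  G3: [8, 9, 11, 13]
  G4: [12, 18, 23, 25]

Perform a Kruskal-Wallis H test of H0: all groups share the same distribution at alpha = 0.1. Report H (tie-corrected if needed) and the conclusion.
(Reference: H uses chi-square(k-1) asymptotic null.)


Step 1: Combine all N = 17 observations and assign midranks.
sorted (value, group, rank): (8,G3,1), (9,G3,2), (10,G1,3), (11,G3,4), (12,G4,5), (13,G3,6), (14,G1,7.5), (14,G2,7.5), (16,G2,9), (17,G1,10.5), (17,G2,10.5), (18,G4,12), (23,G2,13.5), (23,G4,13.5), (25,G1,16), (25,G2,16), (25,G4,16)
Step 2: Sum ranks within each group.
R_1 = 37 (n_1 = 4)
R_2 = 56.5 (n_2 = 5)
R_3 = 13 (n_3 = 4)
R_4 = 46.5 (n_4 = 4)
Step 3: H = 12/(N(N+1)) * sum(R_i^2/n_i) - 3(N+1)
     = 12/(17*18) * (37^2/4 + 56.5^2/5 + 13^2/4 + 46.5^2/4) - 3*18
     = 0.039216 * 1563.51 - 54
     = 7.314216.
Step 4: Ties present; correction factor C = 1 - 42/(17^3 - 17) = 0.991422. Corrected H = 7.314216 / 0.991422 = 7.377503.
Step 5: Under H0, H ~ chi^2(3); p-value = 0.060791.
Step 6: alpha = 0.1. reject H0.

H = 7.3775, df = 3, p = 0.060791, reject H0.


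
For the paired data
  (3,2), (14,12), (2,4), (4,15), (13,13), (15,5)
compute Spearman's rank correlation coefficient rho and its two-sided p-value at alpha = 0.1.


Step 1: Rank x and y separately (midranks; no ties here).
rank(x): 3->2, 14->5, 2->1, 4->3, 13->4, 15->6
rank(y): 2->1, 12->4, 4->2, 15->6, 13->5, 5->3
Step 2: d_i = R_x(i) - R_y(i); compute d_i^2.
  (2-1)^2=1, (5-4)^2=1, (1-2)^2=1, (3-6)^2=9, (4-5)^2=1, (6-3)^2=9
sum(d^2) = 22.
Step 3: rho = 1 - 6*22 / (6*(6^2 - 1)) = 1 - 132/210 = 0.371429.
Step 4: Under H0, t = rho * sqrt((n-2)/(1-rho^2)) = 0.8001 ~ t(4).
Step 5: Two-sided p-value from the t-distribution with 4 df = 0.468478.
Step 6: alpha = 0.1. fail to reject H0.

rho = 0.3714, p = 0.468478, fail to reject H0 at alpha = 0.1.


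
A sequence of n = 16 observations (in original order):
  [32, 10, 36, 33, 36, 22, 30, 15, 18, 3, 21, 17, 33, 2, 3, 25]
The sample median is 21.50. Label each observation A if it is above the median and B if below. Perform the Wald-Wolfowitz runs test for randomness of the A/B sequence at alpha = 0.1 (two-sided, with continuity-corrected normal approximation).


Step 1: Compute median = 21.50; label A = above, B = below.
Labels in order: ABAAAAABBBBBABBA  (n_A = 8, n_B = 8)
Step 2: Count runs R = 7.
Step 3: Under H0 (random ordering), E[R] = 2*n_A*n_B/(n_A+n_B) + 1 = 2*8*8/16 + 1 = 9.0000.
        Var[R] = 2*n_A*n_B*(2*n_A*n_B - n_A - n_B) / ((n_A+n_B)^2 * (n_A+n_B-1)) = 14336/3840 = 3.7333.
        SD[R] = 1.9322.
Step 4: Continuity-corrected z = (R + 0.5 - E[R]) / SD[R] = (7 + 0.5 - 9.0000) / 1.9322 = -0.7763.
Step 5: Two-sided p-value via normal approximation = 2*(1 - Phi(|z|)) = 0.437558.
Step 6: alpha = 0.1. fail to reject H0.

R = 7, z = -0.7763, p = 0.437558, fail to reject H0.


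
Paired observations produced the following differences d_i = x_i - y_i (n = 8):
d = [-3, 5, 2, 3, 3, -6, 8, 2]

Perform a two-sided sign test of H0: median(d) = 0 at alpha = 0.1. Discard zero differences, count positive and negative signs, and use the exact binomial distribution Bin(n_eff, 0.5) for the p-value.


Step 1: Discard zero differences. Original n = 8; n_eff = number of nonzero differences = 8.
Nonzero differences (with sign): -3, +5, +2, +3, +3, -6, +8, +2
Step 2: Count signs: positive = 6, negative = 2.
Step 3: Under H0: P(positive) = 0.5, so the number of positives S ~ Bin(8, 0.5).
Step 4: Two-sided exact p-value = sum of Bin(8,0.5) probabilities at or below the observed probability = 0.289062.
Step 5: alpha = 0.1. fail to reject H0.

n_eff = 8, pos = 6, neg = 2, p = 0.289062, fail to reject H0.


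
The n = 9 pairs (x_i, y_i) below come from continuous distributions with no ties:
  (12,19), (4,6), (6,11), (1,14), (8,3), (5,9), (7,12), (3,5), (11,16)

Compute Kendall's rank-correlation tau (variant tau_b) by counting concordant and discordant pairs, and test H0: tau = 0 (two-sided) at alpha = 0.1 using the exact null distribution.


Step 1: Enumerate the 36 unordered pairs (i,j) with i<j and classify each by sign(x_j-x_i) * sign(y_j-y_i).
  (1,2):dx=-8,dy=-13->C; (1,3):dx=-6,dy=-8->C; (1,4):dx=-11,dy=-5->C; (1,5):dx=-4,dy=-16->C
  (1,6):dx=-7,dy=-10->C; (1,7):dx=-5,dy=-7->C; (1,8):dx=-9,dy=-14->C; (1,9):dx=-1,dy=-3->C
  (2,3):dx=+2,dy=+5->C; (2,4):dx=-3,dy=+8->D; (2,5):dx=+4,dy=-3->D; (2,6):dx=+1,dy=+3->C
  (2,7):dx=+3,dy=+6->C; (2,8):dx=-1,dy=-1->C; (2,9):dx=+7,dy=+10->C; (3,4):dx=-5,dy=+3->D
  (3,5):dx=+2,dy=-8->D; (3,6):dx=-1,dy=-2->C; (3,7):dx=+1,dy=+1->C; (3,8):dx=-3,dy=-6->C
  (3,9):dx=+5,dy=+5->C; (4,5):dx=+7,dy=-11->D; (4,6):dx=+4,dy=-5->D; (4,7):dx=+6,dy=-2->D
  (4,8):dx=+2,dy=-9->D; (4,9):dx=+10,dy=+2->C; (5,6):dx=-3,dy=+6->D; (5,7):dx=-1,dy=+9->D
  (5,8):dx=-5,dy=+2->D; (5,9):dx=+3,dy=+13->C; (6,7):dx=+2,dy=+3->C; (6,8):dx=-2,dy=-4->C
  (6,9):dx=+6,dy=+7->C; (7,8):dx=-4,dy=-7->C; (7,9):dx=+4,dy=+4->C; (8,9):dx=+8,dy=+11->C
Step 2: C = 25, D = 11, total pairs = 36.
Step 3: tau = (C - D)/(n(n-1)/2) = (25 - 11)/36 = 0.388889.
Step 4: Exact two-sided p-value (enumerate n! = 362880 permutations of y under H0): p = 0.180181.
Step 5: alpha = 0.1. fail to reject H0.

tau_b = 0.3889 (C=25, D=11), p = 0.180181, fail to reject H0.


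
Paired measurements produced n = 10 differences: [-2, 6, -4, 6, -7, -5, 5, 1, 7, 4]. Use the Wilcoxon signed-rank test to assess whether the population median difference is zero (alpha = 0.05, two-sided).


Step 1: Drop any zero differences (none here) and take |d_i|.
|d| = [2, 6, 4, 6, 7, 5, 5, 1, 7, 4]
Step 2: Midrank |d_i| (ties get averaged ranks).
ranks: |2|->2, |6|->7.5, |4|->3.5, |6|->7.5, |7|->9.5, |5|->5.5, |5|->5.5, |1|->1, |7|->9.5, |4|->3.5
Step 3: Attach original signs; sum ranks with positive sign and with negative sign.
W+ = 7.5 + 7.5 + 5.5 + 1 + 9.5 + 3.5 = 34.5
W- = 2 + 3.5 + 9.5 + 5.5 = 20.5
(Check: W+ + W- = 55 should equal n(n+1)/2 = 55.)
Step 4: Test statistic W = min(W+, W-) = 20.5.
Step 5: Ties in |d|, so use the tie-corrected normal approximation.
        E[W] = n(n+1)/4 = 10*11/4 = 27.5.
        Tie groups: |d|=4 (t=2), |d|=5 (t=2), |d|=6 (t=2), |d|=7 (t=2); sum(t^3 - t) = 24.
        Var[W] = n(n+1)(2n+1)/24 - sum(t^3-t)/48 = 2310/24 - 24/48 = 95.75.
        z = (W - E[W]) / sqrt(Var[W]) = (20.5 - 27.5) / 9.7852 = -0.7154.
        Two-sided p = 2*Phi(z) = 0.474383.
Step 6: alpha = 0.05. fail to reject H0.

W+ = 34.5, W- = 20.5, W = min = 20.5, p = 0.474383, fail to reject H0.


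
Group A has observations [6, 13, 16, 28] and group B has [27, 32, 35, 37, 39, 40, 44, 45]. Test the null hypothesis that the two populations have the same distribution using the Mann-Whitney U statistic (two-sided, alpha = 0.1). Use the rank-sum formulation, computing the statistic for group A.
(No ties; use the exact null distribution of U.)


Step 1: Combine and sort all 12 observations; assign midranks.
sorted (value, group): (6,X), (13,X), (16,X), (27,Y), (28,X), (32,Y), (35,Y), (37,Y), (39,Y), (40,Y), (44,Y), (45,Y)
ranks: 6->1, 13->2, 16->3, 27->4, 28->5, 32->6, 35->7, 37->8, 39->9, 40->10, 44->11, 45->12
Step 2: Rank sum for X: R1 = 1 + 2 + 3 + 5 = 11.
Step 3: U_X = R1 - n1(n1+1)/2 = 11 - 4*5/2 = 11 - 10 = 1.
       U_Y = n1*n2 - U_X = 32 - 1 = 31.
Step 4: No ties, so the exact null distribution of U (based on enumerating the C(12,4) = 495 equally likely rank assignments) gives the two-sided p-value.
Step 5: p-value = 0.008081; compare to alpha = 0.1. reject H0.

U_X = 1, p = 0.008081, reject H0 at alpha = 0.1.


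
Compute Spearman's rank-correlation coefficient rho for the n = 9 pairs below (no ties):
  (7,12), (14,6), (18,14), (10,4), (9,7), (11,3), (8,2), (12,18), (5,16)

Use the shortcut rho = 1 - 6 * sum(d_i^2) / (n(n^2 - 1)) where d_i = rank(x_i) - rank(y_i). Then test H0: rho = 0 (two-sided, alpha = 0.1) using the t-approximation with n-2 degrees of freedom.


Step 1: Rank x and y separately (midranks; no ties here).
rank(x): 7->2, 14->8, 18->9, 10->5, 9->4, 11->6, 8->3, 12->7, 5->1
rank(y): 12->6, 6->4, 14->7, 4->3, 7->5, 3->2, 2->1, 18->9, 16->8
Step 2: d_i = R_x(i) - R_y(i); compute d_i^2.
  (2-6)^2=16, (8-4)^2=16, (9-7)^2=4, (5-3)^2=4, (4-5)^2=1, (6-2)^2=16, (3-1)^2=4, (7-9)^2=4, (1-8)^2=49
sum(d^2) = 114.
Step 3: rho = 1 - 6*114 / (9*(9^2 - 1)) = 1 - 684/720 = 0.050000.
Step 4: Under H0, t = rho * sqrt((n-2)/(1-rho^2)) = 0.1325 ~ t(7).
Step 5: Two-sided p-value from the t-distribution with 7 df = 0.898353.
Step 6: alpha = 0.1. fail to reject H0.

rho = 0.0500, p = 0.898353, fail to reject H0 at alpha = 0.1.


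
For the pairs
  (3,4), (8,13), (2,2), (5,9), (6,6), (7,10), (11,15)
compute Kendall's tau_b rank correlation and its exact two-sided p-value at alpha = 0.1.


Step 1: Enumerate the 21 unordered pairs (i,j) with i<j and classify each by sign(x_j-x_i) * sign(y_j-y_i).
  (1,2):dx=+5,dy=+9->C; (1,3):dx=-1,dy=-2->C; (1,4):dx=+2,dy=+5->C; (1,5):dx=+3,dy=+2->C
  (1,6):dx=+4,dy=+6->C; (1,7):dx=+8,dy=+11->C; (2,3):dx=-6,dy=-11->C; (2,4):dx=-3,dy=-4->C
  (2,5):dx=-2,dy=-7->C; (2,6):dx=-1,dy=-3->C; (2,7):dx=+3,dy=+2->C; (3,4):dx=+3,dy=+7->C
  (3,5):dx=+4,dy=+4->C; (3,6):dx=+5,dy=+8->C; (3,7):dx=+9,dy=+13->C; (4,5):dx=+1,dy=-3->D
  (4,6):dx=+2,dy=+1->C; (4,7):dx=+6,dy=+6->C; (5,6):dx=+1,dy=+4->C; (5,7):dx=+5,dy=+9->C
  (6,7):dx=+4,dy=+5->C
Step 2: C = 20, D = 1, total pairs = 21.
Step 3: tau = (C - D)/(n(n-1)/2) = (20 - 1)/21 = 0.904762.
Step 4: Exact two-sided p-value (enumerate n! = 5040 permutations of y under H0): p = 0.002778.
Step 5: alpha = 0.1. reject H0.

tau_b = 0.9048 (C=20, D=1), p = 0.002778, reject H0.


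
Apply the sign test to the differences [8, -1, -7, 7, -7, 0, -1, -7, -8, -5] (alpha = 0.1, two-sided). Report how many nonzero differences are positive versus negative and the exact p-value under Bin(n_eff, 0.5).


Step 1: Discard zero differences. Original n = 10; n_eff = number of nonzero differences = 9.
Nonzero differences (with sign): +8, -1, -7, +7, -7, -1, -7, -8, -5
Step 2: Count signs: positive = 2, negative = 7.
Step 3: Under H0: P(positive) = 0.5, so the number of positives S ~ Bin(9, 0.5).
Step 4: Two-sided exact p-value = sum of Bin(9,0.5) probabilities at or below the observed probability = 0.179688.
Step 5: alpha = 0.1. fail to reject H0.

n_eff = 9, pos = 2, neg = 7, p = 0.179688, fail to reject H0.


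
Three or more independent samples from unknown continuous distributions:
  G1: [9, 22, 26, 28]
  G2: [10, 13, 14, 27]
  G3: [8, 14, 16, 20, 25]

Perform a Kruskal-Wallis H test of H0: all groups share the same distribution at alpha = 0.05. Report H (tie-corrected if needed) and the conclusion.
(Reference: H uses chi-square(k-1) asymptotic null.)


Step 1: Combine all N = 13 observations and assign midranks.
sorted (value, group, rank): (8,G3,1), (9,G1,2), (10,G2,3), (13,G2,4), (14,G2,5.5), (14,G3,5.5), (16,G3,7), (20,G3,8), (22,G1,9), (25,G3,10), (26,G1,11), (27,G2,12), (28,G1,13)
Step 2: Sum ranks within each group.
R_1 = 35 (n_1 = 4)
R_2 = 24.5 (n_2 = 4)
R_3 = 31.5 (n_3 = 5)
Step 3: H = 12/(N(N+1)) * sum(R_i^2/n_i) - 3(N+1)
     = 12/(13*14) * (35^2/4 + 24.5^2/4 + 31.5^2/5) - 3*14
     = 0.065934 * 654.763 - 42
     = 1.171154.
Step 4: Ties present; correction factor C = 1 - 6/(13^3 - 13) = 0.997253. Corrected H = 1.171154 / 0.997253 = 1.174380.
Step 5: Under H0, H ~ chi^2(2); p-value = 0.555887.
Step 6: alpha = 0.05. fail to reject H0.

H = 1.1744, df = 2, p = 0.555887, fail to reject H0.


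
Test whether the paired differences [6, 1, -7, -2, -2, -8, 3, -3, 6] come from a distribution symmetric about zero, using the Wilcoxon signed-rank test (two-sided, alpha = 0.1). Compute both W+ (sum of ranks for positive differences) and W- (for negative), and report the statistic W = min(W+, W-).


Step 1: Drop any zero differences (none here) and take |d_i|.
|d| = [6, 1, 7, 2, 2, 8, 3, 3, 6]
Step 2: Midrank |d_i| (ties get averaged ranks).
ranks: |6|->6.5, |1|->1, |7|->8, |2|->2.5, |2|->2.5, |8|->9, |3|->4.5, |3|->4.5, |6|->6.5
Step 3: Attach original signs; sum ranks with positive sign and with negative sign.
W+ = 6.5 + 1 + 4.5 + 6.5 = 18.5
W- = 8 + 2.5 + 2.5 + 9 + 4.5 = 26.5
(Check: W+ + W- = 45 should equal n(n+1)/2 = 45.)
Step 4: Test statistic W = min(W+, W-) = 18.5.
Step 5: Ties in |d|, so use the tie-corrected normal approximation.
        E[W] = n(n+1)/4 = 9*10/4 = 22.5.
        Tie groups: |d|=2 (t=2), |d|=3 (t=2), |d|=6 (t=2); sum(t^3 - t) = 18.
        Var[W] = n(n+1)(2n+1)/24 - sum(t^3-t)/48 = 1710/24 - 18/48 = 70.875.
        z = (W - E[W]) / sqrt(Var[W]) = (18.5 - 22.5) / 8.4187 = -0.4751.
        Two-sided p = 2*Phi(z) = 0.634694.
Step 6: alpha = 0.1. fail to reject H0.

W+ = 18.5, W- = 26.5, W = min = 18.5, p = 0.634694, fail to reject H0.


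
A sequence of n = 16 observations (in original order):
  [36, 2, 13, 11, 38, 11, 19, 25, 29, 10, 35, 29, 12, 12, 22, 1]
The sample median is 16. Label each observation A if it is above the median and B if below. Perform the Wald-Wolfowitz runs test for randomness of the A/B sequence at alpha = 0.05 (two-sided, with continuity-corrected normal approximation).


Step 1: Compute median = 16; label A = above, B = below.
Labels in order: ABBBABAAABAABBAB  (n_A = 8, n_B = 8)
Step 2: Count runs R = 10.
Step 3: Under H0 (random ordering), E[R] = 2*n_A*n_B/(n_A+n_B) + 1 = 2*8*8/16 + 1 = 9.0000.
        Var[R] = 2*n_A*n_B*(2*n_A*n_B - n_A - n_B) / ((n_A+n_B)^2 * (n_A+n_B-1)) = 14336/3840 = 3.7333.
        SD[R] = 1.9322.
Step 4: Continuity-corrected z = (R - 0.5 - E[R]) / SD[R] = (10 - 0.5 - 9.0000) / 1.9322 = 0.2588.
Step 5: Two-sided p-value via normal approximation = 2*(1 - Phi(|z|)) = 0.795809.
Step 6: alpha = 0.05. fail to reject H0.

R = 10, z = 0.2588, p = 0.795809, fail to reject H0.


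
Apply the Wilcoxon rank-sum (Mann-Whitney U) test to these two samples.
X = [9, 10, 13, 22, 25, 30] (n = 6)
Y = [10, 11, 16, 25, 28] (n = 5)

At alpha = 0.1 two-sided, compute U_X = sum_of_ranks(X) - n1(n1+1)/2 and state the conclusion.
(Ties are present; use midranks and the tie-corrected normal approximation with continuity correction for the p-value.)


Step 1: Combine and sort all 11 observations; assign midranks.
sorted (value, group): (9,X), (10,X), (10,Y), (11,Y), (13,X), (16,Y), (22,X), (25,X), (25,Y), (28,Y), (30,X)
ranks: 9->1, 10->2.5, 10->2.5, 11->4, 13->5, 16->6, 22->7, 25->8.5, 25->8.5, 28->10, 30->11
Step 2: Rank sum for X: R1 = 1 + 2.5 + 5 + 7 + 8.5 + 11 = 35.
Step 3: U_X = R1 - n1(n1+1)/2 = 35 - 6*7/2 = 35 - 21 = 14.
       U_Y = n1*n2 - U_X = 30 - 14 = 16.
Step 4: Ties are present, so use the tie-corrected normal approximation (with continuity correction) for the p-value.
Step 5: p-value = 0.926933; compare to alpha = 0.1. fail to reject H0.

U_X = 14, p = 0.926933, fail to reject H0 at alpha = 0.1.


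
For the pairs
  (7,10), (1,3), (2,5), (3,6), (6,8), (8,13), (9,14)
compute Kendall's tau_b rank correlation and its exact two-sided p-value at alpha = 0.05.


Step 1: Enumerate the 21 unordered pairs (i,j) with i<j and classify each by sign(x_j-x_i) * sign(y_j-y_i).
  (1,2):dx=-6,dy=-7->C; (1,3):dx=-5,dy=-5->C; (1,4):dx=-4,dy=-4->C; (1,5):dx=-1,dy=-2->C
  (1,6):dx=+1,dy=+3->C; (1,7):dx=+2,dy=+4->C; (2,3):dx=+1,dy=+2->C; (2,4):dx=+2,dy=+3->C
  (2,5):dx=+5,dy=+5->C; (2,6):dx=+7,dy=+10->C; (2,7):dx=+8,dy=+11->C; (3,4):dx=+1,dy=+1->C
  (3,5):dx=+4,dy=+3->C; (3,6):dx=+6,dy=+8->C; (3,7):dx=+7,dy=+9->C; (4,5):dx=+3,dy=+2->C
  (4,6):dx=+5,dy=+7->C; (4,7):dx=+6,dy=+8->C; (5,6):dx=+2,dy=+5->C; (5,7):dx=+3,dy=+6->C
  (6,7):dx=+1,dy=+1->C
Step 2: C = 21, D = 0, total pairs = 21.
Step 3: tau = (C - D)/(n(n-1)/2) = (21 - 0)/21 = 1.000000.
Step 4: Exact two-sided p-value (enumerate n! = 5040 permutations of y under H0): p = 0.000397.
Step 5: alpha = 0.05. reject H0.

tau_b = 1.0000 (C=21, D=0), p = 0.000397, reject H0.


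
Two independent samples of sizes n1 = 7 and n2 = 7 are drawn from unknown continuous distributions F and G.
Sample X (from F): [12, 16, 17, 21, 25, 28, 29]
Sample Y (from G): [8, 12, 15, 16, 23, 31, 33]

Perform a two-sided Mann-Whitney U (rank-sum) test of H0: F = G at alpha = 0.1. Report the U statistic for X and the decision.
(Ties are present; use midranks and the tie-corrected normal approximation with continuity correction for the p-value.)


Step 1: Combine and sort all 14 observations; assign midranks.
sorted (value, group): (8,Y), (12,X), (12,Y), (15,Y), (16,X), (16,Y), (17,X), (21,X), (23,Y), (25,X), (28,X), (29,X), (31,Y), (33,Y)
ranks: 8->1, 12->2.5, 12->2.5, 15->4, 16->5.5, 16->5.5, 17->7, 21->8, 23->9, 25->10, 28->11, 29->12, 31->13, 33->14
Step 2: Rank sum for X: R1 = 2.5 + 5.5 + 7 + 8 + 10 + 11 + 12 = 56.
Step 3: U_X = R1 - n1(n1+1)/2 = 56 - 7*8/2 = 56 - 28 = 28.
       U_Y = n1*n2 - U_X = 49 - 28 = 21.
Step 4: Ties are present, so use the tie-corrected normal approximation (with continuity correction) for the p-value.
Step 5: p-value = 0.700852; compare to alpha = 0.1. fail to reject H0.

U_X = 28, p = 0.700852, fail to reject H0 at alpha = 0.1.


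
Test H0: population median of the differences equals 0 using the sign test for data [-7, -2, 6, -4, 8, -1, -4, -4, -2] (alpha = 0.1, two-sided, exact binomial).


Step 1: Discard zero differences. Original n = 9; n_eff = number of nonzero differences = 9.
Nonzero differences (with sign): -7, -2, +6, -4, +8, -1, -4, -4, -2
Step 2: Count signs: positive = 2, negative = 7.
Step 3: Under H0: P(positive) = 0.5, so the number of positives S ~ Bin(9, 0.5).
Step 4: Two-sided exact p-value = sum of Bin(9,0.5) probabilities at or below the observed probability = 0.179688.
Step 5: alpha = 0.1. fail to reject H0.

n_eff = 9, pos = 2, neg = 7, p = 0.179688, fail to reject H0.


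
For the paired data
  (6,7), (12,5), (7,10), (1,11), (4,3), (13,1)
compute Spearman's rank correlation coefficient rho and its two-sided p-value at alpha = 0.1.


Step 1: Rank x and y separately (midranks; no ties here).
rank(x): 6->3, 12->5, 7->4, 1->1, 4->2, 13->6
rank(y): 7->4, 5->3, 10->5, 11->6, 3->2, 1->1
Step 2: d_i = R_x(i) - R_y(i); compute d_i^2.
  (3-4)^2=1, (5-3)^2=4, (4-5)^2=1, (1-6)^2=25, (2-2)^2=0, (6-1)^2=25
sum(d^2) = 56.
Step 3: rho = 1 - 6*56 / (6*(6^2 - 1)) = 1 - 336/210 = -0.600000.
Step 4: Under H0, t = rho * sqrt((n-2)/(1-rho^2)) = -1.5000 ~ t(4).
Step 5: Two-sided p-value from the t-distribution with 4 df = 0.208000.
Step 6: alpha = 0.1. fail to reject H0.

rho = -0.6000, p = 0.208000, fail to reject H0 at alpha = 0.1.


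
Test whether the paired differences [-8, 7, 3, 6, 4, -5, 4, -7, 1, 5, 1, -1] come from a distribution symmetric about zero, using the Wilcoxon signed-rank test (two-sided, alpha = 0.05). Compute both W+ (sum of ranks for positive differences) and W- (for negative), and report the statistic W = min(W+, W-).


Step 1: Drop any zero differences (none here) and take |d_i|.
|d| = [8, 7, 3, 6, 4, 5, 4, 7, 1, 5, 1, 1]
Step 2: Midrank |d_i| (ties get averaged ranks).
ranks: |8|->12, |7|->10.5, |3|->4, |6|->9, |4|->5.5, |5|->7.5, |4|->5.5, |7|->10.5, |1|->2, |5|->7.5, |1|->2, |1|->2
Step 3: Attach original signs; sum ranks with positive sign and with negative sign.
W+ = 10.5 + 4 + 9 + 5.5 + 5.5 + 2 + 7.5 + 2 = 46
W- = 12 + 7.5 + 10.5 + 2 = 32
(Check: W+ + W- = 78 should equal n(n+1)/2 = 78.)
Step 4: Test statistic W = min(W+, W-) = 32.
Step 5: Ties in |d|, so use the tie-corrected normal approximation.
        E[W] = n(n+1)/4 = 12*13/4 = 39.
        Tie groups: |d|=1 (t=3), |d|=4 (t=2), |d|=5 (t=2), |d|=7 (t=2); sum(t^3 - t) = 42.
        Var[W] = n(n+1)(2n+1)/24 - sum(t^3-t)/48 = 3900/24 - 42/48 = 161.625.
        z = (W - E[W]) / sqrt(Var[W]) = (32 - 39) / 12.7132 = -0.5506.
        Two-sided p = 2*Phi(z) = 0.581901.
Step 6: alpha = 0.05. fail to reject H0.

W+ = 46, W- = 32, W = min = 32, p = 0.581901, fail to reject H0.


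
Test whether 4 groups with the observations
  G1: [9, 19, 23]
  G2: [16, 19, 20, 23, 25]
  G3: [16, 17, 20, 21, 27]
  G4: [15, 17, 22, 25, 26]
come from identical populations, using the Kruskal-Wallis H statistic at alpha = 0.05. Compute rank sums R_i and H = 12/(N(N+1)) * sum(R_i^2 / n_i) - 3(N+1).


Step 1: Combine all N = 18 observations and assign midranks.
sorted (value, group, rank): (9,G1,1), (15,G4,2), (16,G2,3.5), (16,G3,3.5), (17,G3,5.5), (17,G4,5.5), (19,G1,7.5), (19,G2,7.5), (20,G2,9.5), (20,G3,9.5), (21,G3,11), (22,G4,12), (23,G1,13.5), (23,G2,13.5), (25,G2,15.5), (25,G4,15.5), (26,G4,17), (27,G3,18)
Step 2: Sum ranks within each group.
R_1 = 22 (n_1 = 3)
R_2 = 49.5 (n_2 = 5)
R_3 = 47.5 (n_3 = 5)
R_4 = 52 (n_4 = 5)
Step 3: H = 12/(N(N+1)) * sum(R_i^2/n_i) - 3(N+1)
     = 12/(18*19) * (22^2/3 + 49.5^2/5 + 47.5^2/5 + 52^2/5) - 3*19
     = 0.035088 * 1643.43 - 57
     = 0.664327.
Step 4: Ties present; correction factor C = 1 - 36/(18^3 - 18) = 0.993808. Corrected H = 0.664327 / 0.993808 = 0.668467.
Step 5: Under H0, H ~ chi^2(3); p-value = 0.880595.
Step 6: alpha = 0.05. fail to reject H0.

H = 0.6685, df = 3, p = 0.880595, fail to reject H0.


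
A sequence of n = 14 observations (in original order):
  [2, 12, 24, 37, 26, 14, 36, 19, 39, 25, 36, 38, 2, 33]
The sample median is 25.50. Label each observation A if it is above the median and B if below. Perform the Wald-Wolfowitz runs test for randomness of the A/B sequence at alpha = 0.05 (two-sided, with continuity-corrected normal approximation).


Step 1: Compute median = 25.50; label A = above, B = below.
Labels in order: BBBAABABABAABA  (n_A = 7, n_B = 7)
Step 2: Count runs R = 10.
Step 3: Under H0 (random ordering), E[R] = 2*n_A*n_B/(n_A+n_B) + 1 = 2*7*7/14 + 1 = 8.0000.
        Var[R] = 2*n_A*n_B*(2*n_A*n_B - n_A - n_B) / ((n_A+n_B)^2 * (n_A+n_B-1)) = 8232/2548 = 3.2308.
        SD[R] = 1.7974.
Step 4: Continuity-corrected z = (R - 0.5 - E[R]) / SD[R] = (10 - 0.5 - 8.0000) / 1.7974 = 0.8345.
Step 5: Two-sided p-value via normal approximation = 2*(1 - Phi(|z|)) = 0.403986.
Step 6: alpha = 0.05. fail to reject H0.

R = 10, z = 0.8345, p = 0.403986, fail to reject H0.


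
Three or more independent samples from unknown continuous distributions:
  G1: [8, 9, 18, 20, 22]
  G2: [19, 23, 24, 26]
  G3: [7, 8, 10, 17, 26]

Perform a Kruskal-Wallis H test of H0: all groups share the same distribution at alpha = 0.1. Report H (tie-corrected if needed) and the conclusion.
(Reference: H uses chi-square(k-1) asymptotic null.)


Step 1: Combine all N = 14 observations and assign midranks.
sorted (value, group, rank): (7,G3,1), (8,G1,2.5), (8,G3,2.5), (9,G1,4), (10,G3,5), (17,G3,6), (18,G1,7), (19,G2,8), (20,G1,9), (22,G1,10), (23,G2,11), (24,G2,12), (26,G2,13.5), (26,G3,13.5)
Step 2: Sum ranks within each group.
R_1 = 32.5 (n_1 = 5)
R_2 = 44.5 (n_2 = 4)
R_3 = 28 (n_3 = 5)
Step 3: H = 12/(N(N+1)) * sum(R_i^2/n_i) - 3(N+1)
     = 12/(14*15) * (32.5^2/5 + 44.5^2/4 + 28^2/5) - 3*15
     = 0.057143 * 863.112 - 45
     = 4.320714.
Step 4: Ties present; correction factor C = 1 - 12/(14^3 - 14) = 0.995604. Corrected H = 4.320714 / 0.995604 = 4.339790.
Step 5: Under H0, H ~ chi^2(2); p-value = 0.114190.
Step 6: alpha = 0.1. fail to reject H0.

H = 4.3398, df = 2, p = 0.114190, fail to reject H0.


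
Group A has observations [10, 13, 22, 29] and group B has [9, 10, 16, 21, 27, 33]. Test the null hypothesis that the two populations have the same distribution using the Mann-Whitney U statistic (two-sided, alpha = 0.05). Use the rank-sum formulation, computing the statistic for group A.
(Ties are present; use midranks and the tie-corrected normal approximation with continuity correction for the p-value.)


Step 1: Combine and sort all 10 observations; assign midranks.
sorted (value, group): (9,Y), (10,X), (10,Y), (13,X), (16,Y), (21,Y), (22,X), (27,Y), (29,X), (33,Y)
ranks: 9->1, 10->2.5, 10->2.5, 13->4, 16->5, 21->6, 22->7, 27->8, 29->9, 33->10
Step 2: Rank sum for X: R1 = 2.5 + 4 + 7 + 9 = 22.5.
Step 3: U_X = R1 - n1(n1+1)/2 = 22.5 - 4*5/2 = 22.5 - 10 = 12.5.
       U_Y = n1*n2 - U_X = 24 - 12.5 = 11.5.
Step 4: Ties are present, so use the tie-corrected normal approximation (with continuity correction) for the p-value.
Step 5: p-value = 1.000000; compare to alpha = 0.05. fail to reject H0.

U_X = 12.5, p = 1.000000, fail to reject H0 at alpha = 0.05.


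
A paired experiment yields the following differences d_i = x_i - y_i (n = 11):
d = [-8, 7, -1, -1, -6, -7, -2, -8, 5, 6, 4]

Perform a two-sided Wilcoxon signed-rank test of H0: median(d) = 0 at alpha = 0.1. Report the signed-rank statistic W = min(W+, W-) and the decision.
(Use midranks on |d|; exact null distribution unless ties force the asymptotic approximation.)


Step 1: Drop any zero differences (none here) and take |d_i|.
|d| = [8, 7, 1, 1, 6, 7, 2, 8, 5, 6, 4]
Step 2: Midrank |d_i| (ties get averaged ranks).
ranks: |8|->10.5, |7|->8.5, |1|->1.5, |1|->1.5, |6|->6.5, |7|->8.5, |2|->3, |8|->10.5, |5|->5, |6|->6.5, |4|->4
Step 3: Attach original signs; sum ranks with positive sign and with negative sign.
W+ = 8.5 + 5 + 6.5 + 4 = 24
W- = 10.5 + 1.5 + 1.5 + 6.5 + 8.5 + 3 + 10.5 = 42
(Check: W+ + W- = 66 should equal n(n+1)/2 = 66.)
Step 4: Test statistic W = min(W+, W-) = 24.
Step 5: Ties in |d|, so use the tie-corrected normal approximation.
        E[W] = n(n+1)/4 = 11*12/4 = 33.
        Tie groups: |d|=1 (t=2), |d|=6 (t=2), |d|=7 (t=2), |d|=8 (t=2); sum(t^3 - t) = 24.
        Var[W] = n(n+1)(2n+1)/24 - sum(t^3-t)/48 = 3036/24 - 24/48 = 126.
        z = (W - E[W]) / sqrt(Var[W]) = (24 - 33) / 11.2250 = -0.8018.
        Two-sided p = 2*Phi(z) = 0.422678.
Step 6: alpha = 0.1. fail to reject H0.

W+ = 24, W- = 42, W = min = 24, p = 0.422678, fail to reject H0.


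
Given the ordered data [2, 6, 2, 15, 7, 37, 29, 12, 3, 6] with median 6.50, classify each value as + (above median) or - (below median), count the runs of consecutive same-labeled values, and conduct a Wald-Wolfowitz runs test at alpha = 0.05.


Step 1: Compute median = 6.50; label A = above, B = below.
Labels in order: BBBAAAAABB  (n_A = 5, n_B = 5)
Step 2: Count runs R = 3.
Step 3: Under H0 (random ordering), E[R] = 2*n_A*n_B/(n_A+n_B) + 1 = 2*5*5/10 + 1 = 6.0000.
        Var[R] = 2*n_A*n_B*(2*n_A*n_B - n_A - n_B) / ((n_A+n_B)^2 * (n_A+n_B-1)) = 2000/900 = 2.2222.
        SD[R] = 1.4907.
Step 4: Continuity-corrected z = (R + 0.5 - E[R]) / SD[R] = (3 + 0.5 - 6.0000) / 1.4907 = -1.6771.
Step 5: Two-sided p-value via normal approximation = 2*(1 - Phi(|z|)) = 0.093533.
Step 6: alpha = 0.05. fail to reject H0.

R = 3, z = -1.6771, p = 0.093533, fail to reject H0.


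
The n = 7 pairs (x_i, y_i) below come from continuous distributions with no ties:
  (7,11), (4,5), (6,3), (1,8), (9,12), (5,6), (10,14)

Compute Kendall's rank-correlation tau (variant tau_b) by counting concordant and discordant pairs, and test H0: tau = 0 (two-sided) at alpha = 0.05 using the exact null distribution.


Step 1: Enumerate the 21 unordered pairs (i,j) with i<j and classify each by sign(x_j-x_i) * sign(y_j-y_i).
  (1,2):dx=-3,dy=-6->C; (1,3):dx=-1,dy=-8->C; (1,4):dx=-6,dy=-3->C; (1,5):dx=+2,dy=+1->C
  (1,6):dx=-2,dy=-5->C; (1,7):dx=+3,dy=+3->C; (2,3):dx=+2,dy=-2->D; (2,4):dx=-3,dy=+3->D
  (2,5):dx=+5,dy=+7->C; (2,6):dx=+1,dy=+1->C; (2,7):dx=+6,dy=+9->C; (3,4):dx=-5,dy=+5->D
  (3,5):dx=+3,dy=+9->C; (3,6):dx=-1,dy=+3->D; (3,7):dx=+4,dy=+11->C; (4,5):dx=+8,dy=+4->C
  (4,6):dx=+4,dy=-2->D; (4,7):dx=+9,dy=+6->C; (5,6):dx=-4,dy=-6->C; (5,7):dx=+1,dy=+2->C
  (6,7):dx=+5,dy=+8->C
Step 2: C = 16, D = 5, total pairs = 21.
Step 3: tau = (C - D)/(n(n-1)/2) = (16 - 5)/21 = 0.523810.
Step 4: Exact two-sided p-value (enumerate n! = 5040 permutations of y under H0): p = 0.136111.
Step 5: alpha = 0.05. fail to reject H0.

tau_b = 0.5238 (C=16, D=5), p = 0.136111, fail to reject H0.


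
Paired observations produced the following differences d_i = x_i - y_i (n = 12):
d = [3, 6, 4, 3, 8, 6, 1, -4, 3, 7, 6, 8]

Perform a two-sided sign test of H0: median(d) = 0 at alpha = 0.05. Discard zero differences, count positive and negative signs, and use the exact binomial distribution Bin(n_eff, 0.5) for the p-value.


Step 1: Discard zero differences. Original n = 12; n_eff = number of nonzero differences = 12.
Nonzero differences (with sign): +3, +6, +4, +3, +8, +6, +1, -4, +3, +7, +6, +8
Step 2: Count signs: positive = 11, negative = 1.
Step 3: Under H0: P(positive) = 0.5, so the number of positives S ~ Bin(12, 0.5).
Step 4: Two-sided exact p-value = sum of Bin(12,0.5) probabilities at or below the observed probability = 0.006348.
Step 5: alpha = 0.05. reject H0.

n_eff = 12, pos = 11, neg = 1, p = 0.006348, reject H0.


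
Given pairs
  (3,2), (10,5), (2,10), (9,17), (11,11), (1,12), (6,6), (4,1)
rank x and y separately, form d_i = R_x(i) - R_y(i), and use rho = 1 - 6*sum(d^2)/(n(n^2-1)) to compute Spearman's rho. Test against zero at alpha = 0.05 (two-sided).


Step 1: Rank x and y separately (midranks; no ties here).
rank(x): 3->3, 10->7, 2->2, 9->6, 11->8, 1->1, 6->5, 4->4
rank(y): 2->2, 5->3, 10->5, 17->8, 11->6, 12->7, 6->4, 1->1
Step 2: d_i = R_x(i) - R_y(i); compute d_i^2.
  (3-2)^2=1, (7-3)^2=16, (2-5)^2=9, (6-8)^2=4, (8-6)^2=4, (1-7)^2=36, (5-4)^2=1, (4-1)^2=9
sum(d^2) = 80.
Step 3: rho = 1 - 6*80 / (8*(8^2 - 1)) = 1 - 480/504 = 0.047619.
Step 4: Under H0, t = rho * sqrt((n-2)/(1-rho^2)) = 0.1168 ~ t(6).
Step 5: Two-sided p-value from the t-distribution with 6 df = 0.910849.
Step 6: alpha = 0.05. fail to reject H0.

rho = 0.0476, p = 0.910849, fail to reject H0 at alpha = 0.05.


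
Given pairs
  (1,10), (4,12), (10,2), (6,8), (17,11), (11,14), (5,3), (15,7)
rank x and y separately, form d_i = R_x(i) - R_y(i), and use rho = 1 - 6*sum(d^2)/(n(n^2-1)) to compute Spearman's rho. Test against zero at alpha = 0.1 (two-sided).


Step 1: Rank x and y separately (midranks; no ties here).
rank(x): 1->1, 4->2, 10->5, 6->4, 17->8, 11->6, 5->3, 15->7
rank(y): 10->5, 12->7, 2->1, 8->4, 11->6, 14->8, 3->2, 7->3
Step 2: d_i = R_x(i) - R_y(i); compute d_i^2.
  (1-5)^2=16, (2-7)^2=25, (5-1)^2=16, (4-4)^2=0, (8-6)^2=4, (6-8)^2=4, (3-2)^2=1, (7-3)^2=16
sum(d^2) = 82.
Step 3: rho = 1 - 6*82 / (8*(8^2 - 1)) = 1 - 492/504 = 0.023810.
Step 4: Under H0, t = rho * sqrt((n-2)/(1-rho^2)) = 0.0583 ~ t(6).
Step 5: Two-sided p-value from the t-distribution with 6 df = 0.955374.
Step 6: alpha = 0.1. fail to reject H0.

rho = 0.0238, p = 0.955374, fail to reject H0 at alpha = 0.1.


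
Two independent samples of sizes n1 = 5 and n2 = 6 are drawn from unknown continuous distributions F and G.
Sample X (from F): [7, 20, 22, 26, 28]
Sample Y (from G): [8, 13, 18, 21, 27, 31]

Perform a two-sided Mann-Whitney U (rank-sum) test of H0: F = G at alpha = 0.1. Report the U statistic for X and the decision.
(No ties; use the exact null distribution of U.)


Step 1: Combine and sort all 11 observations; assign midranks.
sorted (value, group): (7,X), (8,Y), (13,Y), (18,Y), (20,X), (21,Y), (22,X), (26,X), (27,Y), (28,X), (31,Y)
ranks: 7->1, 8->2, 13->3, 18->4, 20->5, 21->6, 22->7, 26->8, 27->9, 28->10, 31->11
Step 2: Rank sum for X: R1 = 1 + 5 + 7 + 8 + 10 = 31.
Step 3: U_X = R1 - n1(n1+1)/2 = 31 - 5*6/2 = 31 - 15 = 16.
       U_Y = n1*n2 - U_X = 30 - 16 = 14.
Step 4: No ties, so the exact null distribution of U (based on enumerating the C(11,5) = 462 equally likely rank assignments) gives the two-sided p-value.
Step 5: p-value = 0.930736; compare to alpha = 0.1. fail to reject H0.

U_X = 16, p = 0.930736, fail to reject H0 at alpha = 0.1.


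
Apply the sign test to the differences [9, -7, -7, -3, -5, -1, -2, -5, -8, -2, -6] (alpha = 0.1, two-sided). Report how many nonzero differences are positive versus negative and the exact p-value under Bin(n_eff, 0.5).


Step 1: Discard zero differences. Original n = 11; n_eff = number of nonzero differences = 11.
Nonzero differences (with sign): +9, -7, -7, -3, -5, -1, -2, -5, -8, -2, -6
Step 2: Count signs: positive = 1, negative = 10.
Step 3: Under H0: P(positive) = 0.5, so the number of positives S ~ Bin(11, 0.5).
Step 4: Two-sided exact p-value = sum of Bin(11,0.5) probabilities at or below the observed probability = 0.011719.
Step 5: alpha = 0.1. reject H0.

n_eff = 11, pos = 1, neg = 10, p = 0.011719, reject H0.


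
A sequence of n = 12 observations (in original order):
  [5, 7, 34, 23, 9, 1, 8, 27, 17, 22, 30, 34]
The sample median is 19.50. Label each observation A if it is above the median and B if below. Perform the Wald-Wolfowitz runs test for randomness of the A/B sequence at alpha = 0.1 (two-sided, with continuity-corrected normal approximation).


Step 1: Compute median = 19.50; label A = above, B = below.
Labels in order: BBAABBBABAAA  (n_A = 6, n_B = 6)
Step 2: Count runs R = 6.
Step 3: Under H0 (random ordering), E[R] = 2*n_A*n_B/(n_A+n_B) + 1 = 2*6*6/12 + 1 = 7.0000.
        Var[R] = 2*n_A*n_B*(2*n_A*n_B - n_A - n_B) / ((n_A+n_B)^2 * (n_A+n_B-1)) = 4320/1584 = 2.7273.
        SD[R] = 1.6514.
Step 4: Continuity-corrected z = (R + 0.5 - E[R]) / SD[R] = (6 + 0.5 - 7.0000) / 1.6514 = -0.3028.
Step 5: Two-sided p-value via normal approximation = 2*(1 - Phi(|z|)) = 0.762069.
Step 6: alpha = 0.1. fail to reject H0.

R = 6, z = -0.3028, p = 0.762069, fail to reject H0.


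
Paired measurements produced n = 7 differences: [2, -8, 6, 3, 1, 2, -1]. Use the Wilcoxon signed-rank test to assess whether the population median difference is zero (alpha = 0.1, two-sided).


Step 1: Drop any zero differences (none here) and take |d_i|.
|d| = [2, 8, 6, 3, 1, 2, 1]
Step 2: Midrank |d_i| (ties get averaged ranks).
ranks: |2|->3.5, |8|->7, |6|->6, |3|->5, |1|->1.5, |2|->3.5, |1|->1.5
Step 3: Attach original signs; sum ranks with positive sign and with negative sign.
W+ = 3.5 + 6 + 5 + 1.5 + 3.5 = 19.5
W- = 7 + 1.5 = 8.5
(Check: W+ + W- = 28 should equal n(n+1)/2 = 28.)
Step 4: Test statistic W = min(W+, W-) = 8.5.
Step 5: Ties in |d|, so use the tie-corrected normal approximation.
        E[W] = n(n+1)/4 = 7*8/4 = 14.
        Tie groups: |d|=1 (t=2), |d|=2 (t=2); sum(t^3 - t) = 12.
        Var[W] = n(n+1)(2n+1)/24 - sum(t^3-t)/48 = 840/24 - 12/48 = 34.75.
        z = (W - E[W]) / sqrt(Var[W]) = (8.5 - 14) / 5.8949 = -0.9330.
        Two-sided p = 2*Phi(z) = 0.350816.
Step 6: alpha = 0.1. fail to reject H0.

W+ = 19.5, W- = 8.5, W = min = 8.5, p = 0.350816, fail to reject H0.


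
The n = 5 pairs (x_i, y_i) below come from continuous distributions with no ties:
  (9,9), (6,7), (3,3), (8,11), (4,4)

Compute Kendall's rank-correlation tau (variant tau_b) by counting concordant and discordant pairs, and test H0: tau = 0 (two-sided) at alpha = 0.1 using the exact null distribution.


Step 1: Enumerate the 10 unordered pairs (i,j) with i<j and classify each by sign(x_j-x_i) * sign(y_j-y_i).
  (1,2):dx=-3,dy=-2->C; (1,3):dx=-6,dy=-6->C; (1,4):dx=-1,dy=+2->D; (1,5):dx=-5,dy=-5->C
  (2,3):dx=-3,dy=-4->C; (2,4):dx=+2,dy=+4->C; (2,5):dx=-2,dy=-3->C; (3,4):dx=+5,dy=+8->C
  (3,5):dx=+1,dy=+1->C; (4,5):dx=-4,dy=-7->C
Step 2: C = 9, D = 1, total pairs = 10.
Step 3: tau = (C - D)/(n(n-1)/2) = (9 - 1)/10 = 0.800000.
Step 4: Exact two-sided p-value (enumerate n! = 120 permutations of y under H0): p = 0.083333.
Step 5: alpha = 0.1. reject H0.

tau_b = 0.8000 (C=9, D=1), p = 0.083333, reject H0.


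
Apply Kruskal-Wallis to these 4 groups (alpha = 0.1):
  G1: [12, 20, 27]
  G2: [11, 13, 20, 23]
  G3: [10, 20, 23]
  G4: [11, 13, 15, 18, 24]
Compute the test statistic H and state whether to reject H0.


Step 1: Combine all N = 15 observations and assign midranks.
sorted (value, group, rank): (10,G3,1), (11,G2,2.5), (11,G4,2.5), (12,G1,4), (13,G2,5.5), (13,G4,5.5), (15,G4,7), (18,G4,8), (20,G1,10), (20,G2,10), (20,G3,10), (23,G2,12.5), (23,G3,12.5), (24,G4,14), (27,G1,15)
Step 2: Sum ranks within each group.
R_1 = 29 (n_1 = 3)
R_2 = 30.5 (n_2 = 4)
R_3 = 23.5 (n_3 = 3)
R_4 = 37 (n_4 = 5)
Step 3: H = 12/(N(N+1)) * sum(R_i^2/n_i) - 3(N+1)
     = 12/(15*16) * (29^2/3 + 30.5^2/4 + 23.5^2/3 + 37^2/5) - 3*16
     = 0.050000 * 970.779 - 48
     = 0.538958.
Step 4: Ties present; correction factor C = 1 - 42/(15^3 - 15) = 0.987500. Corrected H = 0.538958 / 0.987500 = 0.545781.
Step 5: Under H0, H ~ chi^2(3); p-value = 0.908724.
Step 6: alpha = 0.1. fail to reject H0.

H = 0.5458, df = 3, p = 0.908724, fail to reject H0.


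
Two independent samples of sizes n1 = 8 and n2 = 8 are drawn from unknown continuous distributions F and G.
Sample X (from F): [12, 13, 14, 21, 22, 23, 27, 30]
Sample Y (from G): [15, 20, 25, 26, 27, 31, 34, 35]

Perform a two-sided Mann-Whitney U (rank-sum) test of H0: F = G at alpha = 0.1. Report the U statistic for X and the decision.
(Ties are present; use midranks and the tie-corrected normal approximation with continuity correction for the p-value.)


Step 1: Combine and sort all 16 observations; assign midranks.
sorted (value, group): (12,X), (13,X), (14,X), (15,Y), (20,Y), (21,X), (22,X), (23,X), (25,Y), (26,Y), (27,X), (27,Y), (30,X), (31,Y), (34,Y), (35,Y)
ranks: 12->1, 13->2, 14->3, 15->4, 20->5, 21->6, 22->7, 23->8, 25->9, 26->10, 27->11.5, 27->11.5, 30->13, 31->14, 34->15, 35->16
Step 2: Rank sum for X: R1 = 1 + 2 + 3 + 6 + 7 + 8 + 11.5 + 13 = 51.5.
Step 3: U_X = R1 - n1(n1+1)/2 = 51.5 - 8*9/2 = 51.5 - 36 = 15.5.
       U_Y = n1*n2 - U_X = 64 - 15.5 = 48.5.
Step 4: Ties are present, so use the tie-corrected normal approximation (with continuity correction) for the p-value.
Step 5: p-value = 0.092652; compare to alpha = 0.1. reject H0.

U_X = 15.5, p = 0.092652, reject H0 at alpha = 0.1.


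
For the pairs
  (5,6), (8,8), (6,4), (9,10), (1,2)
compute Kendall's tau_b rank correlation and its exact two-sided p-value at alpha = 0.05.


Step 1: Enumerate the 10 unordered pairs (i,j) with i<j and classify each by sign(x_j-x_i) * sign(y_j-y_i).
  (1,2):dx=+3,dy=+2->C; (1,3):dx=+1,dy=-2->D; (1,4):dx=+4,dy=+4->C; (1,5):dx=-4,dy=-4->C
  (2,3):dx=-2,dy=-4->C; (2,4):dx=+1,dy=+2->C; (2,5):dx=-7,dy=-6->C; (3,4):dx=+3,dy=+6->C
  (3,5):dx=-5,dy=-2->C; (4,5):dx=-8,dy=-8->C
Step 2: C = 9, D = 1, total pairs = 10.
Step 3: tau = (C - D)/(n(n-1)/2) = (9 - 1)/10 = 0.800000.
Step 4: Exact two-sided p-value (enumerate n! = 120 permutations of y under H0): p = 0.083333.
Step 5: alpha = 0.05. fail to reject H0.

tau_b = 0.8000 (C=9, D=1), p = 0.083333, fail to reject H0.


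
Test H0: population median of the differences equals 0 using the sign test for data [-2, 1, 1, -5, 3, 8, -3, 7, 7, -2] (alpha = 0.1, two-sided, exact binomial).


Step 1: Discard zero differences. Original n = 10; n_eff = number of nonzero differences = 10.
Nonzero differences (with sign): -2, +1, +1, -5, +3, +8, -3, +7, +7, -2
Step 2: Count signs: positive = 6, negative = 4.
Step 3: Under H0: P(positive) = 0.5, so the number of positives S ~ Bin(10, 0.5).
Step 4: Two-sided exact p-value = sum of Bin(10,0.5) probabilities at or below the observed probability = 0.753906.
Step 5: alpha = 0.1. fail to reject H0.

n_eff = 10, pos = 6, neg = 4, p = 0.753906, fail to reject H0.


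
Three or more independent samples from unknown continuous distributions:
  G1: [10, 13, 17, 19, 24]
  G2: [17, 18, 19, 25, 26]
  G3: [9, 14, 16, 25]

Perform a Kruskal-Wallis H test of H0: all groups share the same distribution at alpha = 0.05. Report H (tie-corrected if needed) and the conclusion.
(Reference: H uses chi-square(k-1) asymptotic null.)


Step 1: Combine all N = 14 observations and assign midranks.
sorted (value, group, rank): (9,G3,1), (10,G1,2), (13,G1,3), (14,G3,4), (16,G3,5), (17,G1,6.5), (17,G2,6.5), (18,G2,8), (19,G1,9.5), (19,G2,9.5), (24,G1,11), (25,G2,12.5), (25,G3,12.5), (26,G2,14)
Step 2: Sum ranks within each group.
R_1 = 32 (n_1 = 5)
R_2 = 50.5 (n_2 = 5)
R_3 = 22.5 (n_3 = 4)
Step 3: H = 12/(N(N+1)) * sum(R_i^2/n_i) - 3(N+1)
     = 12/(14*15) * (32^2/5 + 50.5^2/5 + 22.5^2/4) - 3*15
     = 0.057143 * 841.413 - 45
     = 3.080714.
Step 4: Ties present; correction factor C = 1 - 18/(14^3 - 14) = 0.993407. Corrected H = 3.080714 / 0.993407 = 3.101162.
Step 5: Under H0, H ~ chi^2(2); p-value = 0.212125.
Step 6: alpha = 0.05. fail to reject H0.

H = 3.1012, df = 2, p = 0.212125, fail to reject H0.


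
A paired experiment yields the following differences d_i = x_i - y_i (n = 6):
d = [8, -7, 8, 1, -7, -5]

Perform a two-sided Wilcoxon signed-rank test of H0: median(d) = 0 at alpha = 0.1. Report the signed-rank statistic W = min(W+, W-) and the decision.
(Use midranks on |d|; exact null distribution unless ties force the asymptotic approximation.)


Step 1: Drop any zero differences (none here) and take |d_i|.
|d| = [8, 7, 8, 1, 7, 5]
Step 2: Midrank |d_i| (ties get averaged ranks).
ranks: |8|->5.5, |7|->3.5, |8|->5.5, |1|->1, |7|->3.5, |5|->2
Step 3: Attach original signs; sum ranks with positive sign and with negative sign.
W+ = 5.5 + 5.5 + 1 = 12
W- = 3.5 + 3.5 + 2 = 9
(Check: W+ + W- = 21 should equal n(n+1)/2 = 21.)
Step 4: Test statistic W = min(W+, W-) = 9.
Step 5: Ties in |d|, so use the tie-corrected normal approximation.
        E[W] = n(n+1)/4 = 6*7/4 = 10.5.
        Tie groups: |d|=7 (t=2), |d|=8 (t=2); sum(t^3 - t) = 12.
        Var[W] = n(n+1)(2n+1)/24 - sum(t^3-t)/48 = 546/24 - 12/48 = 22.5.
        z = (W - E[W]) / sqrt(Var[W]) = (9 - 10.5) / 4.7434 = -0.3162.
        Two-sided p = 2*Phi(z) = 0.751830.
Step 6: alpha = 0.1. fail to reject H0.

W+ = 12, W- = 9, W = min = 9, p = 0.751830, fail to reject H0.
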